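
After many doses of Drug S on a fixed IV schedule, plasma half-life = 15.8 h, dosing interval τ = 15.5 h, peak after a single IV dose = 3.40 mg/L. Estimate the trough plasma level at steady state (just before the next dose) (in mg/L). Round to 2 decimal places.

3.49 mg/L

k = ln2 / t½ = 0.693147 / 15.8 = 0.04387 h⁻¹
e^(−kτ) = e^(−0.04387 × 15.5) = 0.5066
Accumulation ratio R = 1 / (1 − e^(−kτ)) = 1 / (1 − 0.5066) = 2.027
Steady-state trough = C₀ × R × e^(−kτ) = 3.40 × 2.027 × 0.5066 = 3.491 mg/L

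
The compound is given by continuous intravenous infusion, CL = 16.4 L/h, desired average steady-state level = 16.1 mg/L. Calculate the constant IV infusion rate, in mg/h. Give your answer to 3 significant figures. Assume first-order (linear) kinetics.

At steady state, infusion rate R₀ = Css × CL = 16.1 × 16.40 = 264.0 mg/h

264 mg/h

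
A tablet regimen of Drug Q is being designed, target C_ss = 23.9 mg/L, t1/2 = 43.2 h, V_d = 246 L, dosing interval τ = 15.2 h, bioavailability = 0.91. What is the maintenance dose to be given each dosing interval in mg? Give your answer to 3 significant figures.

k = ln2 / t½ = 0.693147 / 43.2 = 0.01605 h⁻¹
CL = k × Vd = 0.01605 × 246 = 3.948 L/h
At steady state, F × (Dose/τ) = Css × CL.
Dose = Css × CL × τ / F = 23.9 × 3.948 × 15.2 / 0.91 = 1576 mg

1580 mg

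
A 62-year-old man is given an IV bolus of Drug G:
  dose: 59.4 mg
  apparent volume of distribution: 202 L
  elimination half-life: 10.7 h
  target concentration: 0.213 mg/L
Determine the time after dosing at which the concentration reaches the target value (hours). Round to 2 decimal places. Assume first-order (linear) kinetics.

4.98 h

C₀ = Dose / Vd = 59.40 / 202 = 0.2941 mg/L
k = ln2 / t½ = 0.693147 / 10.7 = 0.06478 h⁻¹
t = ln(C₀ / C) / k = ln(0.2941 / 0.213) / 0.06478
  = ln(1.381) / 0.06478 = 0.3228 / 0.06478 = 4.983 h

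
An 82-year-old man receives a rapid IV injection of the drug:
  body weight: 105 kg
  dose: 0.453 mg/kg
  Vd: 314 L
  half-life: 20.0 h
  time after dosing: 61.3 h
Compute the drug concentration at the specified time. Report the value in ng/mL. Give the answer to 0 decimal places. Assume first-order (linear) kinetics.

Total dose = 0.453 × 105 = 47.57 mg
C₀ = Dose / Vd = 47.57 / 314 = 0.1515 mg/L
k = ln2 / t½ = 0.693147 / 20.0 = 0.03466 h⁻¹
C = C₀ · e^(−k·t) = 0.1515 × e^(−0.03466 × 61.3)
  = 0.1515 × 0.1195 = 0.01810 mg/L
Convert: 0.01810 mg/L × 1000 = 18.10 ng/mL

18 ng/mL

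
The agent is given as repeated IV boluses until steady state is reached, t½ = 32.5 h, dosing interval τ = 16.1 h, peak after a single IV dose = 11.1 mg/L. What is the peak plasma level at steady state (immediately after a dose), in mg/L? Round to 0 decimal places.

k = ln2 / t½ = 0.693147 / 32.5 = 0.02133 h⁻¹
e^(−kτ) = e^(−0.02133 × 16.1) = 0.7093
Accumulation ratio R = 1 / (1 − e^(−kτ)) = 1 / (1 − 0.7093) = 3.440
Steady-state peak = C₀ × R = 11.1 × 3.440 = 38.18 mg/L

38 mg/L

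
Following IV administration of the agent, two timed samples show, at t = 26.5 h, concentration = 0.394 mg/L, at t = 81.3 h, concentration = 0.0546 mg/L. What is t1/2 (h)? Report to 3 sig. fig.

19.2 h

k = ln(C₁/C₂) / (t₂ − t₁) = ln(0.394/0.0546) / (81.3 − 26.5)
  = 1.976 / 54.80 = 0.03606 h⁻¹
t½ = ln2 / k = 0.693147 / 0.03606 = 19.22 h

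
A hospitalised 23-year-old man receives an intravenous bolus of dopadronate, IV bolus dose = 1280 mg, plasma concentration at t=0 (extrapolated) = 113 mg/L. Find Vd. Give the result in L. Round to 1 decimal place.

11.3 L

Vd = Dose / C₀ = 1280 / 113 = 11.33 L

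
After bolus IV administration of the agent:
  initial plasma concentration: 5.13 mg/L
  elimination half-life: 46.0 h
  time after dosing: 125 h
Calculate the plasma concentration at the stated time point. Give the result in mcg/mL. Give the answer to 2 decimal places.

0.78 mcg/mL

k = ln2 / t½ = 0.693147 / 46.0 = 0.01507 h⁻¹
C = C₀ · e^(−k·t) = 5.130 × e^(−0.01507 × 125)
  = 5.130 × 0.1520 = 0.7798 mg/L
(0.7798 mg/L = 0.7798 mcg/mL)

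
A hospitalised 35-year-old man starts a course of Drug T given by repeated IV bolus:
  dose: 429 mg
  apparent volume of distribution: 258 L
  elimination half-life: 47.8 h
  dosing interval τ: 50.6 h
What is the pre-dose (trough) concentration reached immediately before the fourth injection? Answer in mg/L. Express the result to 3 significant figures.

C₀ per dose = Dose / Vd = 429 / 258 = 1.663 mg/L
k = ln2 / t½ = 0.693147 / 47.8 = 0.01450 h⁻¹
Fraction remaining after one interval: r = e^(−kτ) = e^(−0.01450 × 50.6) = 0.4801
Before dose 4, 3 doses have been given (aged 1τ, 2τ, 3τ).
C_trough = C₀ × (r + r² + … + r^3) = C₀ × r(1−r^3)/(1−r)
        = 1.663 × 0.4801 × (1 − 0.1107) / (1 − 0.4801) = 1.366 mg/L

1.37 mg/L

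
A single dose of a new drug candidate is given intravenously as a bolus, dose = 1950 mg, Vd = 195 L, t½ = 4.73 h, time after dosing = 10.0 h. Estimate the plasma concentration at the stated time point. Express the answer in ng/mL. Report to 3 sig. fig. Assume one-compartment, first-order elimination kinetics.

C₀ = Dose / Vd = 1950 / 195 = 10.00 mg/L
k = ln2 / t½ = 0.693147 / 4.73 = 0.1465 h⁻¹
C = C₀ · e^(−k·t) = 10.00 × e^(−0.1465 × 10.0)
  = 10.00 × 0.2311 = 2.311 mg/L
Convert: 2.311 mg/L × 1000 = 2311 ng/mL

2310 ng/mL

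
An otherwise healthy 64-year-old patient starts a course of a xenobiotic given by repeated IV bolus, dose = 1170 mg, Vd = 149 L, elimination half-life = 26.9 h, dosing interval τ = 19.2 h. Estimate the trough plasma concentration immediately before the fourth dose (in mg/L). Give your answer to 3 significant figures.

C₀ per dose = Dose / Vd = 1170 / 149 = 7.852 mg/L
k = ln2 / t½ = 0.693147 / 26.9 = 0.02577 h⁻¹
Fraction remaining after one interval: r = e^(−kτ) = e^(−0.02577 × 19.2) = 0.6097
Before dose 4, 3 doses have been given (aged 1τ, 2τ, 3τ).
C_trough = C₀ × (r + r² + … + r^3) = C₀ × r(1−r^3)/(1−r)
        = 7.852 × 0.6097 × (1 − 0.2266) / (1 − 0.6097) = 9.486 mg/L

9.49 mg/L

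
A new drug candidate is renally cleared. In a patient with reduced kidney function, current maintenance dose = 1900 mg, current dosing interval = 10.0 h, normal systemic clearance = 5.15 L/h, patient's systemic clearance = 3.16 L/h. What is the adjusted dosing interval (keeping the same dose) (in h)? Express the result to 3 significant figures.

16.3 h

To keep the same average steady-state level, dosing rate must scale with clearance.
CL ratio = 3.16 / 5.15 = 0.6136
New interval (same dose) = 10.0 / 0.6136 = 16.30 h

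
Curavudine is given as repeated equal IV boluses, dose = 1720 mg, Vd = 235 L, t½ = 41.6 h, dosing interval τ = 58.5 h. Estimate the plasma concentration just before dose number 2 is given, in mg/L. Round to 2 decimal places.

C₀ per dose = Dose / Vd = 1720 / 235 = 7.319 mg/L
k = ln2 / t½ = 0.693147 / 41.6 = 0.01666 h⁻¹
Fraction remaining after one interval: r = e^(−kτ) = e^(−0.01666 × 58.5) = 0.3773
Before dose 2, 1 dose has been given (aged 1τ).
C_trough = C₀ × r = 7.319 × 0.3773 = 2.761 mg/L

2.76 mg/L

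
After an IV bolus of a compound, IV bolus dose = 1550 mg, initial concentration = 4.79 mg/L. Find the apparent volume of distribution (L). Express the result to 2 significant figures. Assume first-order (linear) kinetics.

Vd = Dose / C₀ = 1550 / 4.79 = 323.6 L

320 L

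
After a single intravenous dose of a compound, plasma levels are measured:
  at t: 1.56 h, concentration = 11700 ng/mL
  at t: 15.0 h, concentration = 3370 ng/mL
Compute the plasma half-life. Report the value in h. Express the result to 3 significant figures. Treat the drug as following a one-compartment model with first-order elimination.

7.48 h

k = ln(C₁/C₂) / (t₂ − t₁) = ln(11700/3370) / (15.0 − 1.56)
  = 1.245 / 13.44 = 0.09263 h⁻¹
t½ = ln2 / k = 0.693147 / 0.09263 = 7.483 h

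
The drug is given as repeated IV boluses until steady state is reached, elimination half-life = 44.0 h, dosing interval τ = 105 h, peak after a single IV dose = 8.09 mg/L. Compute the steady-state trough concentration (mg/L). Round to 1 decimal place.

k = ln2 / t½ = 0.693147 / 44.0 = 0.01575 h⁻¹
e^(−kτ) = e^(−0.01575 × 105) = 0.1913
Accumulation ratio R = 1 / (1 − e^(−kτ)) = 1 / (1 − 0.1913) = 1.237
Steady-state trough = C₀ × R × e^(−kτ) = 8.09 × 1.237 × 0.1913 = 1.914 mg/L

1.9 mg/L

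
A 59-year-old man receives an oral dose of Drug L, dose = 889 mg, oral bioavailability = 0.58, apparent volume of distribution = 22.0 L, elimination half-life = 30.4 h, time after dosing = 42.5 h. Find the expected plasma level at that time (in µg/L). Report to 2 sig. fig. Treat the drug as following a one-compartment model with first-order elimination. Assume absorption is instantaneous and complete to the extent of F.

Amount reaching circulation = F × Dose = 0.58 × 889.0 = 515.6 mg
C₀ = F·Dose / Vd = 515.6 / 22.0 = 23.44 mg/L
k = ln2 / t½ = 0.693147 / 30.4 = 0.02280 h⁻¹
C = C₀ · e^(−k·t) = 23.44 × e^(−0.02280 × 42.5)
  = 23.44 × 0.3795 = 8.895 mg/L
Convert: 8.895 mg/L × 1000 = 8895 µg/L

8900 µg/L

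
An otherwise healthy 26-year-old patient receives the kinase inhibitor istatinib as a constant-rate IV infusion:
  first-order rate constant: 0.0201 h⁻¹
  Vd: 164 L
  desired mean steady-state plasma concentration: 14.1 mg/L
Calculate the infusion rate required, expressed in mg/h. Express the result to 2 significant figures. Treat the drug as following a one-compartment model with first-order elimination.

46 mg/h

CL = k × Vd = 0.02010 × 164 = 3.296 L/h
At steady state, infusion rate R₀ = Css × CL = 14.1 × 3.296 = 46.47 mg/h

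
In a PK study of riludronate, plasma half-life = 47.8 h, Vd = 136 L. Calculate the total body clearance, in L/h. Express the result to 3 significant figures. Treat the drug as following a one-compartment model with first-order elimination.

k = ln2 / t½ = 0.693147 / 47.8 = 0.01450 h⁻¹
CL = k × Vd = 0.01450 × 136 = 1.972 L/h

1.97 L/h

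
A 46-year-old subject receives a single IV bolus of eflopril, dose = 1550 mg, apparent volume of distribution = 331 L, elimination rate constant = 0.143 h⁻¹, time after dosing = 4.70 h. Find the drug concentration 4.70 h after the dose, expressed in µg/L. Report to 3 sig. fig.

C₀ = Dose / Vd = 1550 / 331 = 4.683 mg/L
C = C₀ · e^(−k·t) = 4.683 × e^(−0.1430 × 4.70)
  = 4.683 × 0.5106 = 2.391 mg/L
Convert: 2.391 mg/L × 1000 = 2391 µg/L

2390 µg/L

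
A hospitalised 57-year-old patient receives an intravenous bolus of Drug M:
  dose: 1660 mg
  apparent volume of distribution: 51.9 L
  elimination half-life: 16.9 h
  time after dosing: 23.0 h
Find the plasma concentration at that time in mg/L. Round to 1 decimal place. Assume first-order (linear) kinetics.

12.5 mg/L

C₀ = Dose / Vd = 1660 / 51.9 = 31.98 mg/L
k = ln2 / t½ = 0.693147 / 16.9 = 0.04101 h⁻¹
C = C₀ · e^(−k·t) = 31.98 × e^(−0.04101 × 23.0)
  = 31.98 × 0.3894 = 12.45 mg/L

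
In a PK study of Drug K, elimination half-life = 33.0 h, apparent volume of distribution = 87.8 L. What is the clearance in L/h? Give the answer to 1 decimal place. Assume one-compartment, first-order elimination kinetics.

k = ln2 / t½ = 0.693147 / 33.0 = 0.02100 h⁻¹
CL = k × Vd = 0.02100 × 87.8 = 1.844 L/h

1.8 L/h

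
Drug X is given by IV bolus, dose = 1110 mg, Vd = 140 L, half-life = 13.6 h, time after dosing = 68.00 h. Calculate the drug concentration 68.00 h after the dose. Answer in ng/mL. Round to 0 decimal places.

C₀ = Dose / Vd = 1110 / 140 = 7.929 mg/L
k = ln2 / t½ = 0.693147 / 13.6 = 0.05097 h⁻¹
t / t½ = 68.00 / 13.6 = 5 half-lives
C = C₀ × (1/2)^5 = 7.929 × 0.03125 = 0.2478 mg/L
Convert: 0.2478 mg/L × 1000 = 247.8 ng/mL

248 ng/mL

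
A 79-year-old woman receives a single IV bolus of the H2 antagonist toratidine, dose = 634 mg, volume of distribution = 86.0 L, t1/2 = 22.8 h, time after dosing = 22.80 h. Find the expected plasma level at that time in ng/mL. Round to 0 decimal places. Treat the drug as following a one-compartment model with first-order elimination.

C₀ = Dose / Vd = 634.0 / 86.0 = 7.372 mg/L
k = ln2 / t½ = 0.693147 / 22.8 = 0.03040 h⁻¹
t / t½ = 22.80 / 22.8 = 1 half-lives
C = C₀ × (1/2)^1 = 7.372 × 0.5000 = 3.686 mg/L
Convert: 3.686 mg/L × 1000 = 3686 ng/mL

3686 ng/mL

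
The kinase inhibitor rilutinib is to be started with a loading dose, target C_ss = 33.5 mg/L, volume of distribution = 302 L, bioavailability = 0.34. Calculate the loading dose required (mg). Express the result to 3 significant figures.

29800 mg

LD = Css × Vd / F = 33.5 × 302 / 0.34 = 29760 mg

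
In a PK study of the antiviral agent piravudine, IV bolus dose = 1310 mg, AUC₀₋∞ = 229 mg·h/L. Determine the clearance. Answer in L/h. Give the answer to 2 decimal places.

CL = Dose / AUC = 1310 / 229 = 5.721 L/h

5.72 L/h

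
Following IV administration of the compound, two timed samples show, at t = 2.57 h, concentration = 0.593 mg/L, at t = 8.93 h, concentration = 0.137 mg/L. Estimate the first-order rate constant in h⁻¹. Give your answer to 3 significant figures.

0.230 h⁻¹

k = ln(C₁/C₂) / (t₂ − t₁) = ln(0.593/0.137) / (8.93 − 2.57)
  = 1.465 / 6.360 = 0.2303 h⁻¹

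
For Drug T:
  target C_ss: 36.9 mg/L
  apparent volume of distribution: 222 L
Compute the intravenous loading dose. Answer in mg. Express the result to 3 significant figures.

8190 mg

LD = Css × Vd = 36.9 × 222 = 8192 mg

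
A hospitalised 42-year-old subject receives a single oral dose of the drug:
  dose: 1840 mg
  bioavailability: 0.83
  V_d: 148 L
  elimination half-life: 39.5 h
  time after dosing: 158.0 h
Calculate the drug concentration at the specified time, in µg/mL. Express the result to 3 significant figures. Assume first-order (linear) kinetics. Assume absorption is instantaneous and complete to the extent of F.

0.645 µg/mL

Amount reaching circulation = F × Dose = 0.83 × 1840 = 1527 mg
C₀ = F·Dose / Vd = 1527 / 148 = 10.32 mg/L
k = ln2 / t½ = 0.693147 / 39.5 = 0.01755 h⁻¹
t / t½ = 158.0 / 39.5 = 4 half-lives
C = C₀ × (1/2)^4 = 10.32 × 0.06250 = 0.6450 mg/L
(0.6450 mg/L = 0.6450 µg/mL)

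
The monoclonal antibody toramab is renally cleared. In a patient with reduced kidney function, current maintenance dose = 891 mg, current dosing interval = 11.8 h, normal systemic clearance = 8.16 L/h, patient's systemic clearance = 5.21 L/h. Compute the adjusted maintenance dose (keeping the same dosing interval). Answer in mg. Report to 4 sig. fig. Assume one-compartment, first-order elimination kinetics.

To keep the same average steady-state level, dosing rate must scale with clearance.
CL ratio = 5.21 / 8.16 = 0.6385
New dose (same interval) = 891 × 0.6385 = 568.9 mg

568.9 mg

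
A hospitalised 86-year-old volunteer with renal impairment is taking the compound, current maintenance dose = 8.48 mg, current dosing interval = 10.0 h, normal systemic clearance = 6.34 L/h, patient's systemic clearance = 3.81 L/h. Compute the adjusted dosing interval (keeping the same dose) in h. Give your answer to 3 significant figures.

To keep the same average steady-state level, dosing rate must scale with clearance.
CL ratio = 3.81 / 6.34 = 0.6009
New interval (same dose) = 10.0 / 0.6009 = 16.64 h

16.6 h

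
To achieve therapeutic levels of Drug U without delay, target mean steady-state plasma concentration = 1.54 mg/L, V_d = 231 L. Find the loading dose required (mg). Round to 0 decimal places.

356 mg

LD = Css × Vd = 1.54 × 231 = 355.7 mg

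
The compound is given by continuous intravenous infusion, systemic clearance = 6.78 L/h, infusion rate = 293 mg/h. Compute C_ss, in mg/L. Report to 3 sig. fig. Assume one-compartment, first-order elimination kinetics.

43.2 mg/L

At steady state Css = R₀ / CL = 293 / 6.780 = 43.22 mg/L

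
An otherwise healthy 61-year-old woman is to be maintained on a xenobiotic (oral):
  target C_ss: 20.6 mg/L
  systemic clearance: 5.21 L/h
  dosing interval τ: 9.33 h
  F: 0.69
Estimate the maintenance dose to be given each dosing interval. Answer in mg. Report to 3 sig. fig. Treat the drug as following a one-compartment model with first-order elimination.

1450 mg

At steady state, F × (Dose/τ) = Css × CL.
Dose = Css × CL × τ / F = 20.6 × 5.210 × 9.33 / 0.69 = 1451 mg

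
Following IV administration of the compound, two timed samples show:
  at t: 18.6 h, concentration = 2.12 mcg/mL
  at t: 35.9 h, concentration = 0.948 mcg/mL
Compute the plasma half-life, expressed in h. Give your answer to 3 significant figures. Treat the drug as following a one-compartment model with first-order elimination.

k = ln(C₁/C₂) / (t₂ − t₁) = ln(2.12/0.948) / (35.9 − 18.6)
  = 0.8048 / 17.30 = 0.04652 h⁻¹
t½ = ln2 / k = 0.693147 / 0.04652 = 14.90 h

14.9 h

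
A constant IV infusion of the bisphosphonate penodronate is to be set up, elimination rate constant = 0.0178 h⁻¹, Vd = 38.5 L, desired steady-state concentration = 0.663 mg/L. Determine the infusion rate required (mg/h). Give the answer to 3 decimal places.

CL = k × Vd = 0.01780 × 38.5 = 0.6853 L/h
At steady state, infusion rate R₀ = Css × CL = 0.663 × 0.6853 = 0.4544 mg/h

0.454 mg/h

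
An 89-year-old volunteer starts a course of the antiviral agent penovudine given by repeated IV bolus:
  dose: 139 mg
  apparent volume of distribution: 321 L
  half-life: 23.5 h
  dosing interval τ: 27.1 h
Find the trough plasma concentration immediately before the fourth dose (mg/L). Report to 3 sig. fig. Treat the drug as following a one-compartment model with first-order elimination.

0.322 mg/L

C₀ per dose = Dose / Vd = 139 / 321 = 0.4330 mg/L
k = ln2 / t½ = 0.693147 / 23.5 = 0.02950 h⁻¹
Fraction remaining after one interval: r = e^(−kτ) = e^(−0.02950 × 27.1) = 0.4496
Before dose 4, 3 doses have been given (aged 1τ, 2τ, 3τ).
C_trough = C₀ × (r + r² + … + r^3) = C₀ × r(1−r^3)/(1−r)
        = 0.4330 × 0.4496 × (1 − 0.09088) / (1 − 0.4496) = 0.3216 mg/L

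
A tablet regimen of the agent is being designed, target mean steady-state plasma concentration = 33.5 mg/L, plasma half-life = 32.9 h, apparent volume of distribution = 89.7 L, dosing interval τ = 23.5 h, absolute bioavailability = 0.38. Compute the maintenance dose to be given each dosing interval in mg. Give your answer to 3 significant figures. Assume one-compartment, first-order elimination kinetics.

k = ln2 / t½ = 0.693147 / 32.9 = 0.02107 h⁻¹
CL = k × Vd = 0.02107 × 89.7 = 1.890 L/h
At steady state, F × (Dose/τ) = Css × CL.
Dose = Css × CL × τ / F = 33.5 × 1.890 × 23.5 / 0.38 = 3916 mg

3920 mg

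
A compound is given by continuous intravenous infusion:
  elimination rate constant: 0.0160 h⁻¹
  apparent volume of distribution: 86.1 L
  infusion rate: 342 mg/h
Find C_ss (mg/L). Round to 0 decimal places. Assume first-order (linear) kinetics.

CL = k × Vd = 0.01600 × 86.1 = 1.378 L/h
At steady state Css = R₀ / CL = 342 / 1.378 = 248.2 mg/L

248 mg/L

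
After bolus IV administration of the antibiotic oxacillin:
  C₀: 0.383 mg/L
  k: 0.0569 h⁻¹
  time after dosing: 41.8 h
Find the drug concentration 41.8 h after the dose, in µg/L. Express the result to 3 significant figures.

C = C₀ · e^(−k·t) = 0.3830 × e^(−0.05690 × 41.8)
  = 0.3830 × 0.09270 = 0.03550 mg/L
Convert: 0.03550 mg/L × 1000 = 35.50 µg/L

35.5 µg/L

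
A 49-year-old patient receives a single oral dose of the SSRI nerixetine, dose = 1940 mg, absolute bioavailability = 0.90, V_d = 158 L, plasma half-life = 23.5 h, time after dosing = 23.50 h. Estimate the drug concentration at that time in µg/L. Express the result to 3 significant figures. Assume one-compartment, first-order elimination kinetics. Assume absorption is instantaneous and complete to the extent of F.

5530 µg/L

Amount reaching circulation = F × Dose = 0.90 × 1940 = 1746 mg
C₀ = F·Dose / Vd = 1746 / 158 = 11.05 mg/L
k = ln2 / t½ = 0.693147 / 23.5 = 0.02950 h⁻¹
t / t½ = 23.50 / 23.5 = 1 half-lives
C = C₀ × (1/2)^1 = 11.05 × 0.5000 = 5.525 mg/L
Convert: 5.525 mg/L × 1000 = 5525 µg/L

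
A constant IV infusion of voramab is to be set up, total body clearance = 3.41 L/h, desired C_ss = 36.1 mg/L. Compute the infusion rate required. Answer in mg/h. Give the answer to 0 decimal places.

123 mg/h

At steady state, infusion rate R₀ = Css × CL = 36.1 × 3.410 = 123.1 mg/h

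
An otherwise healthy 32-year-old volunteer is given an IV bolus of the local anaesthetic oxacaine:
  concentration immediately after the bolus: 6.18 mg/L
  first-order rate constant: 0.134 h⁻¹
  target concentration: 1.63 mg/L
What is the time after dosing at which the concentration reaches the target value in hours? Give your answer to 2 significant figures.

9.9 h

t = ln(C₀ / C) / k = ln(6.180 / 1.63) / 0.1340
  = ln(3.791) / 0.1340 = 1.333 / 0.1340 = 9.948 h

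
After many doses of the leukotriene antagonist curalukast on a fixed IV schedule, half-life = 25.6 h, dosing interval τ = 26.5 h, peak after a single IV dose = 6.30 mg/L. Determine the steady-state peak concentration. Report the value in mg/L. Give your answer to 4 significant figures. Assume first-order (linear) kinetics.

12.30 mg/L

k = ln2 / t½ = 0.693147 / 25.6 = 0.02708 h⁻¹
e^(−kτ) = e^(−0.02708 × 26.5) = 0.4879
Accumulation ratio R = 1 / (1 − e^(−kτ)) = 1 / (1 − 0.4879) = 1.953
Steady-state peak = C₀ × R = 6.30 × 1.953 = 12.30 mg/L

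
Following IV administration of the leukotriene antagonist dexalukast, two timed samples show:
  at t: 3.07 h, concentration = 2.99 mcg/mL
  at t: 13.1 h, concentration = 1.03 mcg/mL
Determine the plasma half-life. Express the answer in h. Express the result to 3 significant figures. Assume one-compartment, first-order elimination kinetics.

6.52 h

k = ln(C₁/C₂) / (t₂ − t₁) = ln(2.99/1.03) / (13.1 − 3.07)
  = 1.066 / 10.03 = 0.1063 h⁻¹
t½ = ln2 / k = 0.693147 / 0.1063 = 6.521 h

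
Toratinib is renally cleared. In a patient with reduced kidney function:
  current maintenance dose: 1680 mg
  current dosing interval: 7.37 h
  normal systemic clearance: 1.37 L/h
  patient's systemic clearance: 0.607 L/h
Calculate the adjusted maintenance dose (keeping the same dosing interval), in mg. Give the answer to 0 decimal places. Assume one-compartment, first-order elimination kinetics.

744 mg

To keep the same average steady-state level, dosing rate must scale with clearance.
CL ratio = 0.607 / 1.37 = 0.4431
New dose (same interval) = 1680 × 0.4431 = 744.4 mg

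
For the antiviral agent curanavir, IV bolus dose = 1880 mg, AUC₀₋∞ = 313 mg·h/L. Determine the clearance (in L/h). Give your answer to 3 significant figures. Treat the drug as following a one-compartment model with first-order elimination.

CL = Dose / AUC = 1880 / 313 = 6.006 L/h

6.01 L/h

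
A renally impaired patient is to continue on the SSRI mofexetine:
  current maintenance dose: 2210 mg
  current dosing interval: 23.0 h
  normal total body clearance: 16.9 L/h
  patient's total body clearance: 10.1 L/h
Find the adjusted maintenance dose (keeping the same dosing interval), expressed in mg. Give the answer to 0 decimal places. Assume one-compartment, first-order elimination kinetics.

To keep the same average steady-state level, dosing rate must scale with clearance.
CL ratio = 10.1 / 16.9 = 0.5976
New dose (same interval) = 2210 × 0.5976 = 1321 mg

1321 mg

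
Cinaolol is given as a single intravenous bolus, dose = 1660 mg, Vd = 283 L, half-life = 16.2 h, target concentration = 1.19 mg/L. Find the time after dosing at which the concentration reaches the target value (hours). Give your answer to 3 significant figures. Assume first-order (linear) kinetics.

37.3 h

C₀ = Dose / Vd = 1660 / 283 = 5.866 mg/L
k = ln2 / t½ = 0.693147 / 16.2 = 0.04279 h⁻¹
t = ln(C₀ / C) / k = ln(5.866 / 1.19) / 0.04279
  = ln(4.929) / 0.04279 = 1.595 / 0.04279 = 37.28 h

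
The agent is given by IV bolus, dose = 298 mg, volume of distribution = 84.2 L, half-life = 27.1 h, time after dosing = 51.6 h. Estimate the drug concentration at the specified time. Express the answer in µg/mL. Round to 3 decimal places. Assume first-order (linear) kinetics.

0.946 µg/mL

C₀ = Dose / Vd = 298.0 / 84.2 = 3.539 mg/L
k = ln2 / t½ = 0.693147 / 27.1 = 0.02558 h⁻¹
C = C₀ · e^(−k·t) = 3.539 × e^(−0.02558 × 51.6)
  = 3.539 × 0.2672 = 0.9456 mg/L
(0.9456 mg/L = 0.9456 µg/mL)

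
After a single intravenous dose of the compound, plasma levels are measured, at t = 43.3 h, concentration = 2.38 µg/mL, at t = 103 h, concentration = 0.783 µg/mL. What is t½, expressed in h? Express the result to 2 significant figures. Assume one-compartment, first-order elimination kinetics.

k = ln(C₁/C₂) / (t₂ − t₁) = ln(2.38/0.783) / (103 − 43.3)
  = 1.112 / 59.70 = 0.01863 h⁻¹
t½ = ln2 / k = 0.693147 / 0.01863 = 37.21 h

37 h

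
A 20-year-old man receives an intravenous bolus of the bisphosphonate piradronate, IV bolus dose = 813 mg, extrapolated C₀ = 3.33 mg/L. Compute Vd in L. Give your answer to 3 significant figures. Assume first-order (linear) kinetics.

Vd = Dose / C₀ = 813.0 / 3.33 = 244.1 L

244 L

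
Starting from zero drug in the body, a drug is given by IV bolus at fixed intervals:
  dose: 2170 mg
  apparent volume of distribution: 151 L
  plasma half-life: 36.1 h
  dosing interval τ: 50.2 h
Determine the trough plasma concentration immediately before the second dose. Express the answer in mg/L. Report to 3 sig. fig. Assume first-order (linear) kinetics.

C₀ per dose = Dose / Vd = 2170 / 151 = 14.37 mg/L
k = ln2 / t½ = 0.693147 / 36.1 = 0.01920 h⁻¹
Fraction remaining after one interval: r = e^(−kτ) = e^(−0.01920 × 50.2) = 0.3814
Before dose 2, 1 dose has been given (aged 1τ).
C_trough = C₀ × r = 14.37 × 0.3814 = 5.481 mg/L

5.48 mg/L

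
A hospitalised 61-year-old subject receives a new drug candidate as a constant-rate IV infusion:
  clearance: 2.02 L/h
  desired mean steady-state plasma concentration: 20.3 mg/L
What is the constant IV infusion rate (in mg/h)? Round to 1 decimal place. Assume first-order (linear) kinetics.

41.0 mg/h

At steady state, infusion rate R₀ = Css × CL = 20.3 × 2.020 = 41.01 mg/h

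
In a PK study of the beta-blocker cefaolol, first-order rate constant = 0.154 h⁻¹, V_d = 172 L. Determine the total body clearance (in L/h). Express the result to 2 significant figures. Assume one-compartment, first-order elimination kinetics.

26 L/h

CL = k × Vd = 0.154 × 172 = 26.49 L/h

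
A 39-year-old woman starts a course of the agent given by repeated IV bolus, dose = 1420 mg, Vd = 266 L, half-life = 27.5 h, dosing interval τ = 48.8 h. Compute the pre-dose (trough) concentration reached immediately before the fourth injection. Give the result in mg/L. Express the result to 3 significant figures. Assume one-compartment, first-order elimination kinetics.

2.15 mg/L

C₀ per dose = Dose / Vd = 1420 / 266 = 5.338 mg/L
k = ln2 / t½ = 0.693147 / 27.5 = 0.02521 h⁻¹
Fraction remaining after one interval: r = e^(−kτ) = e^(−0.02521 × 48.8) = 0.2922
Before dose 4, 3 doses have been given (aged 1τ, 2τ, 3τ).
C_trough = C₀ × (r + r² + … + r^3) = C₀ × r(1−r^3)/(1−r)
        = 5.338 × 0.2922 × (1 − 0.02495) / (1 − 0.2922) = 2.149 mg/L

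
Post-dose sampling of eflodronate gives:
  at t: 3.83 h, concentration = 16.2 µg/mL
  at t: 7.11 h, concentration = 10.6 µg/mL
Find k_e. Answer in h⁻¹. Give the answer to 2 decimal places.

k = ln(C₁/C₂) / (t₂ − t₁) = ln(16.2/10.6) / (7.11 − 3.83)
  = 0.4242 / 3.280 = 0.1293 h⁻¹

0.13 h⁻¹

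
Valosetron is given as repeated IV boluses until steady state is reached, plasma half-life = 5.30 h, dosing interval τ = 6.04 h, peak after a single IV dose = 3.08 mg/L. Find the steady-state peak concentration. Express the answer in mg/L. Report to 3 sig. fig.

5.64 mg/L

k = ln2 / t½ = 0.693147 / 5.30 = 0.1308 h⁻¹
e^(−kτ) = e^(−0.1308 × 6.04) = 0.4538
Accumulation ratio R = 1 / (1 − e^(−kτ)) = 1 / (1 − 0.4538) = 1.831
Steady-state peak = C₀ × R = 3.08 × 1.831 = 5.639 mg/L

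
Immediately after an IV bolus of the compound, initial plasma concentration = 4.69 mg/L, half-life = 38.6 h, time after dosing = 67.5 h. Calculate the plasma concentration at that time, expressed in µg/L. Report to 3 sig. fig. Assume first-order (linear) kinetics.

1400 µg/L

k = ln2 / t½ = 0.693147 / 38.6 = 0.01796 h⁻¹
C = C₀ · e^(−k·t) = 4.690 × e^(−0.01796 × 67.5)
  = 4.690 × 0.2975 = 1.395 mg/L
Convert: 1.395 mg/L × 1000 = 1395 µg/L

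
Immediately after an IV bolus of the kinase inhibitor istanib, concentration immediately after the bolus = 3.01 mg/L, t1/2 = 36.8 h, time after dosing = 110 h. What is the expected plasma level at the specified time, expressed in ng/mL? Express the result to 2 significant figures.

k = ln2 / t½ = 0.693147 / 36.8 = 0.01884 h⁻¹
C = C₀ · e^(−k·t) = 3.010 × e^(−0.01884 × 110)
  = 3.010 × 0.1259 = 0.3790 mg/L
Convert: 0.3790 mg/L × 1000 = 379.0 ng/mL

380 ng/mL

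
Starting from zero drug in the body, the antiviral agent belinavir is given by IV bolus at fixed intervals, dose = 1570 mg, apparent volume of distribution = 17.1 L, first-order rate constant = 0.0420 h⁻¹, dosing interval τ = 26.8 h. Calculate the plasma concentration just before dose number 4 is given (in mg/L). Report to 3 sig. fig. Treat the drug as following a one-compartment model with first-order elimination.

C₀ per dose = Dose / Vd = 1570 / 17.1 = 91.81 mg/L
Fraction remaining after one interval: r = e^(−kτ) = e^(−0.04200 × 26.8) = 0.3245
Before dose 4, 3 doses have been given (aged 1τ, 2τ, 3τ).
C_trough = C₀ × (r + r² + … + r^3) = C₀ × r(1−r^3)/(1−r)
        = 91.81 × 0.3245 × (1 − 0.03417) / (1 − 0.3245) = 42.60 mg/L

42.6 mg/L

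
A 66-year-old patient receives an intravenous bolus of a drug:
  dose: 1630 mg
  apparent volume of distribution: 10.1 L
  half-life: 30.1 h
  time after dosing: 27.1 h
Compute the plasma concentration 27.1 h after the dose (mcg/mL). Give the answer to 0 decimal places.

86 mcg/mL

C₀ = Dose / Vd = 1630 / 10.1 = 161.4 mg/L
k = ln2 / t½ = 0.693147 / 30.1 = 0.02303 h⁻¹
C = C₀ · e^(−k·t) = 161.4 × e^(−0.02303 × 27.1)
  = 161.4 × 0.5357 = 86.46 mg/L
(86.46 mg/L = 86.46 mcg/mL)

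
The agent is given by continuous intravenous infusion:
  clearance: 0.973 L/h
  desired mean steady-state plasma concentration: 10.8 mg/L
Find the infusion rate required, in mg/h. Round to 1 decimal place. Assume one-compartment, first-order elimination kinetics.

10.5 mg/h

At steady state, infusion rate R₀ = Css × CL = 10.8 × 0.9730 = 10.51 mg/h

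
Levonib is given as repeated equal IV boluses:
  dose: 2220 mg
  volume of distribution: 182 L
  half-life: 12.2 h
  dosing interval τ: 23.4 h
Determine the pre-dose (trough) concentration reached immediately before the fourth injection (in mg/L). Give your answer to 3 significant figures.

4.31 mg/L

C₀ per dose = Dose / Vd = 2220 / 182 = 12.20 mg/L
k = ln2 / t½ = 0.693147 / 12.2 = 0.05682 h⁻¹
Fraction remaining after one interval: r = e^(−kτ) = e^(−0.05682 × 23.4) = 0.2646
Before dose 4, 3 doses have been given (aged 1τ, 2τ, 3τ).
C_trough = C₀ × (r + r² + … + r^3) = C₀ × r(1−r^3)/(1−r)
        = 12.20 × 0.2646 × (1 − 0.01853) / (1 − 0.2646) = 4.308 mg/L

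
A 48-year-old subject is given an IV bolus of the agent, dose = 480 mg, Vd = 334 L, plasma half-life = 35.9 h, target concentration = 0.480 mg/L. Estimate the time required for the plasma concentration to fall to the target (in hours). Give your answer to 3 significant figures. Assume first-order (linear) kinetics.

C₀ = Dose / Vd = 480.0 / 334 = 1.437 mg/L
k = ln2 / t½ = 0.693147 / 35.9 = 0.01931 h⁻¹
t = ln(C₀ / C) / k = ln(1.437 / 0.480) / 0.01931
  = ln(2.994) / 0.01931 = 1.097 / 0.01931 = 56.81 h

56.8 h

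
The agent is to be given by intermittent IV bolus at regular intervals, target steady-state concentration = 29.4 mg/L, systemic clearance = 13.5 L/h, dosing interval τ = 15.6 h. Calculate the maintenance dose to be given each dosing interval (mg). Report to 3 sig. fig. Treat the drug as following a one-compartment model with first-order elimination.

6190 mg

At steady state, Dose/τ = Css × CL.
Dose = Css × CL × τ = 29.4 × 13.50 × 15.6 = 6192 mg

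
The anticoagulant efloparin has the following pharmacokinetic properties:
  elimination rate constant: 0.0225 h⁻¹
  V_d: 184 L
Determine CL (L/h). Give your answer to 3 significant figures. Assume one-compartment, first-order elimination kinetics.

CL = k × Vd = 0.0225 × 184 = 4.140 L/h

4.14 L/h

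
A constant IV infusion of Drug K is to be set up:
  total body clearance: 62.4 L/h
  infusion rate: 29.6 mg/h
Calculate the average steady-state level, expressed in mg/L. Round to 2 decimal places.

0.47 mg/L

At steady state Css = R₀ / CL = 29.6 / 62.40 = 0.4744 mg/L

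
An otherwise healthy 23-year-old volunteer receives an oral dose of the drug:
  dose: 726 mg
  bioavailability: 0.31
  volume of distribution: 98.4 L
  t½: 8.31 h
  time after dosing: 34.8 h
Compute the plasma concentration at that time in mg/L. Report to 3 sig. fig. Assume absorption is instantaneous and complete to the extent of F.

Amount reaching circulation = F × Dose = 0.31 × 726.0 = 225.1 mg
C₀ = F·Dose / Vd = 225.1 / 98.4 = 2.288 mg/L
k = ln2 / t½ = 0.693147 / 8.31 = 0.08341 h⁻¹
C = C₀ · e^(−k·t) = 2.288 × e^(−0.08341 × 34.8)
  = 2.288 × 0.05488 = 0.1256 mg/L

0.126 mg/L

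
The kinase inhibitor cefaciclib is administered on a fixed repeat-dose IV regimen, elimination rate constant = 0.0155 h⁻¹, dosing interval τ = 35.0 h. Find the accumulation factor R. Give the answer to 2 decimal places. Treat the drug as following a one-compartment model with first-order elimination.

e^(−kτ) = e^(−0.01550 × 35.0) = 0.5813
Accumulation ratio R = 1 / (1 − e^(−kτ)) = 1 / (1 − 0.5813) = 2.388

2.39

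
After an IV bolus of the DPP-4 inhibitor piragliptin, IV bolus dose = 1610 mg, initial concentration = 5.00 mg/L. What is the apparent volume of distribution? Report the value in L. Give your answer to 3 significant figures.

322 L

Vd = Dose / C₀ = 1610 / 5.00 = 322.0 L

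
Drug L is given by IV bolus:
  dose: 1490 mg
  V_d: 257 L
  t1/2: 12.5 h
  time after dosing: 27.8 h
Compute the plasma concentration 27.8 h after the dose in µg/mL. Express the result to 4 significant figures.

C₀ = Dose / Vd = 1490 / 257 = 5.798 mg/L
k = ln2 / t½ = 0.693147 / 12.5 = 0.05545 h⁻¹
C = C₀ · e^(−k·t) = 5.798 × e^(−0.05545 × 27.8)
  = 5.798 × 0.2141 = 1.241 mg/L
(1.241 mg/L = 1.241 µg/mL)

1.241 µg/mL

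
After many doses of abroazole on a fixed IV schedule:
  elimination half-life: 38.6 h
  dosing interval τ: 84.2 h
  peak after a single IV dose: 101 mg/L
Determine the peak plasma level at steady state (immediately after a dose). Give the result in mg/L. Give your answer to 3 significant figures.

k = ln2 / t½ = 0.693147 / 38.6 = 0.01796 h⁻¹
e^(−kτ) = e^(−0.01796 × 84.2) = 0.2204
Accumulation ratio R = 1 / (1 − e^(−kτ)) = 1 / (1 − 0.2204) = 1.283
Steady-state peak = C₀ × R = 101 × 1.283 = 129.6 mg/L

130 mg/L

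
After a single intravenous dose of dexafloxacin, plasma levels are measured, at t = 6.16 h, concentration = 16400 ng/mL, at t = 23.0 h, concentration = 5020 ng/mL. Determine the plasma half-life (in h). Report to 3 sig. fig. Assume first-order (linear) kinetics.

9.86 h

k = ln(C₁/C₂) / (t₂ − t₁) = ln(16400/5020) / (23.0 − 6.16)
  = 1.184 / 16.84 = 0.07031 h⁻¹
t½ = ln2 / k = 0.693147 / 0.07031 = 9.858 h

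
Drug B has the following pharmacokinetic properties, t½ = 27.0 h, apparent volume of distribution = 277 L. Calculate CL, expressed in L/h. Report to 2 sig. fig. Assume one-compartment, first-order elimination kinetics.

7.1 L/h

k = ln2 / t½ = 0.693147 / 27.0 = 0.02567 h⁻¹
CL = k × Vd = 0.02567 × 277 = 7.111 L/h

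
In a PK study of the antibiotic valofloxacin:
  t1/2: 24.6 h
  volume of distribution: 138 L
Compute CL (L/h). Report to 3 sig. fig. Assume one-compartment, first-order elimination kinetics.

k = ln2 / t½ = 0.693147 / 24.6 = 0.02818 h⁻¹
CL = k × Vd = 0.02818 × 138 = 3.889 L/h

3.89 L/h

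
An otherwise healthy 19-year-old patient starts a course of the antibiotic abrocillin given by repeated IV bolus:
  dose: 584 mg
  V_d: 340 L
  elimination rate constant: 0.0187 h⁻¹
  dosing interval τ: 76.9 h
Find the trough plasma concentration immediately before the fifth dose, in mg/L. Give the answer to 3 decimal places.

C₀ per dose = Dose / Vd = 584 / 340 = 1.718 mg/L
Fraction remaining after one interval: r = e^(−kτ) = e^(−0.01870 × 76.9) = 0.2374
Before dose 5, 4 doses have been given (aged 1τ, 2τ, 3τ, 4τ).
C_trough = C₀ × (r + r² + … + r^4) = C₀ × r(1−r^4)/(1−r)
        = 1.718 × 0.2374 × (1 − 0.003176) / (1 − 0.2374) = 0.5331 mg/L

0.533 mg/L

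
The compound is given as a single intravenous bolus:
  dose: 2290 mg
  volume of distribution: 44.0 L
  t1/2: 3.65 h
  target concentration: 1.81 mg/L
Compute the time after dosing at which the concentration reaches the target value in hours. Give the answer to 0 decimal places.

18 h

C₀ = Dose / Vd = 2290 / 44.0 = 52.05 mg/L
k = ln2 / t½ = 0.693147 / 3.65 = 0.1899 h⁻¹
t = ln(C₀ / C) / k = ln(52.05 / 1.81) / 0.1899
  = ln(28.76) / 0.1899 = 3.359 / 0.1899 = 17.69 h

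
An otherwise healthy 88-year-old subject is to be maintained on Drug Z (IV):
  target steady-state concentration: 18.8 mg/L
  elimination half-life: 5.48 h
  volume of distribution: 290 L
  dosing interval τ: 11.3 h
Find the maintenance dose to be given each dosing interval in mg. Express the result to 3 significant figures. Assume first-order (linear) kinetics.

k = ln2 / t½ = 0.693147 / 5.48 = 0.1265 h⁻¹
CL = k × Vd = 0.1265 × 290 = 36.69 L/h
At steady state, Dose/τ = Css × CL.
Dose = Css × CL × τ = 18.8 × 36.69 × 11.3 = 7794 mg

7790 mg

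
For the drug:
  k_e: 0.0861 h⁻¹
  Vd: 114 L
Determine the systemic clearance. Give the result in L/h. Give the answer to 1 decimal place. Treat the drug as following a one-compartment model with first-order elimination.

CL = k × Vd = 0.0861 × 114 = 9.815 L/h

9.8 L/h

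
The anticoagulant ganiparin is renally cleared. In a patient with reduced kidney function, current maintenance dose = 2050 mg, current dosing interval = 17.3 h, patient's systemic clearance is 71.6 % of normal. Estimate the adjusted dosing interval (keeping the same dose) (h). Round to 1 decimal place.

To keep the same average steady-state level, dosing rate must scale with clearance.
CL ratio = 71.6 / 100 = 0.7160
New interval (same dose) = 17.3 / 0.7160 = 24.16 h

24.2 h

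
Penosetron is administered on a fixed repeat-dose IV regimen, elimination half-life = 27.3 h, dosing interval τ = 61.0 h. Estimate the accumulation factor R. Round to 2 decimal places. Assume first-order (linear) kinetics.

1.27

k = ln2 / t½ = 0.693147 / 27.3 = 0.02539 h⁻¹
e^(−kτ) = e^(−0.02539 × 61.0) = 0.2125
Accumulation ratio R = 1 / (1 − e^(−kτ)) = 1 / (1 − 0.2125) = 1.270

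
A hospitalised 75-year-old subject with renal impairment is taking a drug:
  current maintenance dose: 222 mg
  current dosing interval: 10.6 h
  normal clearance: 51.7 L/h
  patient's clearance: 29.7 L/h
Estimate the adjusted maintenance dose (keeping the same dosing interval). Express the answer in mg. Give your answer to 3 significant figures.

128 mg

To keep the same average steady-state level, dosing rate must scale with clearance.
CL ratio = 29.7 / 51.7 = 0.5745
New dose (same interval) = 222 × 0.5745 = 127.5 mg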